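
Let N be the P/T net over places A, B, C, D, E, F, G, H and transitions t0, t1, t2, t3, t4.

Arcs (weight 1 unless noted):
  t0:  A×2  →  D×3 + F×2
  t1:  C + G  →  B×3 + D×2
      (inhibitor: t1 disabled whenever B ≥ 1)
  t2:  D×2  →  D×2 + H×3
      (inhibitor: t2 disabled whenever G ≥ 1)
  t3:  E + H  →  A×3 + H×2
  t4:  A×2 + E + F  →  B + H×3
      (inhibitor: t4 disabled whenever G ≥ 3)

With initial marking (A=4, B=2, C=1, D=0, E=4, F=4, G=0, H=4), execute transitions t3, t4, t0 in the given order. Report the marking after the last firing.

(A=3, B=3, C=1, D=3, E=2, F=5, G=0, H=8)

step 1: fire t3:  (A=4, B=2, C=1, D=0, E=4, F=4, G=0, H=4) → (A=7, B=2, C=1, D=0, E=3, F=4, G=0, H=5)
step 2: fire t4:  (A=7, B=2, C=1, D=0, E=3, F=4, G=0, H=5) → (A=5, B=3, C=1, D=0, E=2, F=3, G=0, H=8)
step 3: fire t0:  (A=5, B=3, C=1, D=0, E=2, F=3, G=0, H=8) → (A=3, B=3, C=1, D=3, E=2, F=5, G=0, H=8)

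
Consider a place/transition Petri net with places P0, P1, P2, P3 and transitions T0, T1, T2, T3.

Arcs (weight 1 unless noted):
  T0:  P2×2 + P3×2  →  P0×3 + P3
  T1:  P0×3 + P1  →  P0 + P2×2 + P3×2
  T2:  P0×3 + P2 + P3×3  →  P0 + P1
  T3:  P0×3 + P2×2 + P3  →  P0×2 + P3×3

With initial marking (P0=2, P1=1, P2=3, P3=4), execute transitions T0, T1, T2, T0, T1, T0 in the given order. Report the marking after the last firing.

(P0=5, P1=0, P2=0, P3=2)

step 1: fire T0:  (P0=2, P1=1, P2=3, P3=4) → (P0=5, P1=1, P2=1, P3=3)
step 2: fire T1:  (P0=5, P1=1, P2=1, P3=3) → (P0=3, P1=0, P2=3, P3=5)
step 3: fire T2:  (P0=3, P1=0, P2=3, P3=5) → (P0=1, P1=1, P2=2, P3=2)
step 4: fire T0:  (P0=1, P1=1, P2=2, P3=2) → (P0=4, P1=1, P2=0, P3=1)
step 5: fire T1:  (P0=4, P1=1, P2=0, P3=1) → (P0=2, P1=0, P2=2, P3=3)
step 6: fire T0:  (P0=2, P1=0, P2=2, P3=3) → (P0=5, P1=0, P2=0, P3=2)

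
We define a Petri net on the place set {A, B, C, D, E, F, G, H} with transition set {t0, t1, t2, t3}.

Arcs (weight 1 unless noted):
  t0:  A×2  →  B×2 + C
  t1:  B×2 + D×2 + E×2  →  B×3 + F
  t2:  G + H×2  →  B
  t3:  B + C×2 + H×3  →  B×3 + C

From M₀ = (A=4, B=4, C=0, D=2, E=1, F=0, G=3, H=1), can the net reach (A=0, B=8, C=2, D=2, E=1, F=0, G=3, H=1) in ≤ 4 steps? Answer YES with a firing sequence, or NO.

YES — reachable via ⟨t0, t0⟩ (2 firings)

step 1: fire t0:  (A=4, B=4, C=0, D=2, E=1, F=0, G=3, H=1) → (A=2, B=6, C=1, D=2, E=1, F=0, G=3, H=1)
step 2: fire t0:  (A=2, B=6, C=1, D=2, E=1, F=0, G=3, H=1) → (A=0, B=8, C=2, D=2, E=1, F=0, G=3, H=1)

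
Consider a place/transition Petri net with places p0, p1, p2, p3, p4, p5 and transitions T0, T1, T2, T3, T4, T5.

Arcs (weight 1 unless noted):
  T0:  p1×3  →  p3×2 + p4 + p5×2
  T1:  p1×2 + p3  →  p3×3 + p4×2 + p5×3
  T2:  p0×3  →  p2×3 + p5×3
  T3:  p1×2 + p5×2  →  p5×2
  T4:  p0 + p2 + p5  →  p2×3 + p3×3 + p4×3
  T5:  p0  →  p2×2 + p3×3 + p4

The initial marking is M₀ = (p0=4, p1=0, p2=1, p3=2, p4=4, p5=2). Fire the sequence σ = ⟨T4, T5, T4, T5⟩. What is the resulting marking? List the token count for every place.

(p0=0, p1=0, p2=9, p3=14, p4=12, p5=0)

step 1: fire T4:  (p0=4, p1=0, p2=1, p3=2, p4=4, p5=2) → (p0=3, p1=0, p2=3, p3=5, p4=7, p5=1)
step 2: fire T5:  (p0=3, p1=0, p2=3, p3=5, p4=7, p5=1) → (p0=2, p1=0, p2=5, p3=8, p4=8, p5=1)
step 3: fire T4:  (p0=2, p1=0, p2=5, p3=8, p4=8, p5=1) → (p0=1, p1=0, p2=7, p3=11, p4=11, p5=0)
step 4: fire T5:  (p0=1, p1=0, p2=7, p3=11, p4=11, p5=0) → (p0=0, p1=0, p2=9, p3=14, p4=12, p5=0)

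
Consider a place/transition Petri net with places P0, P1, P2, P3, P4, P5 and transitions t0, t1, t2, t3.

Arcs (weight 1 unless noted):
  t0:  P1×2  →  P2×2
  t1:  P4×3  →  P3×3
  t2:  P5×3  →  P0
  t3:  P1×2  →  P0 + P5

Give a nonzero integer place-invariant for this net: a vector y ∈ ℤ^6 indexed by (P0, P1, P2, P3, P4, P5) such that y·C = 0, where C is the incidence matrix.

Incidence matrix C (rows=places, cols=transitions):
       t0   t1   t2   t3
   P0   0    0    1    1
   P1  -2    0    0   -2
   P2   2    0    0    0
   P3   0    3    0    0
   P4   0   -3    0    0
   P5   0    0   -3    1

Candidate y = [0, 0, 0, 1, 1, 0]; check y·C column-wise:
  col t0: 0·-2 + 0·2 + 1·0 + 1·0 = 0
  col t1: 1·3 + 1·-3 = 0
  col t2: 0·1 + 1·0 + 1·0 + 0·-3 = 0
  col t3: 0·1 + 0·-2 + 1·0 + 1·0 + 0·1 = 0

y = (P0:0, P1:0, P2:0, P3:1, P4:1, P5:0)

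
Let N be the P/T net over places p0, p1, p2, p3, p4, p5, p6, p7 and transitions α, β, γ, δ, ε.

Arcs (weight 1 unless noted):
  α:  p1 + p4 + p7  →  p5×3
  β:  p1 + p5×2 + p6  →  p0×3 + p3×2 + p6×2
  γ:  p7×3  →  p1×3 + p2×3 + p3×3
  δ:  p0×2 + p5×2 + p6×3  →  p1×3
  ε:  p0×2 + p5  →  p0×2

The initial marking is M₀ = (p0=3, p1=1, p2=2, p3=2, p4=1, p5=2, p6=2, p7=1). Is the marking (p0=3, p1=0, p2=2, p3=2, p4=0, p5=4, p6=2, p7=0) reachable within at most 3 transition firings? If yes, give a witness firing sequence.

YES — reachable via ⟨α, ε⟩ (2 firings)

step 1: fire α:  (p0=3, p1=1, p2=2, p3=2, p4=1, p5=2, p6=2, p7=1) → (p0=3, p1=0, p2=2, p3=2, p4=0, p5=5, p6=2, p7=0)
step 2: fire ε:  (p0=3, p1=0, p2=2, p3=2, p4=0, p5=5, p6=2, p7=0) → (p0=3, p1=0, p2=2, p3=2, p4=0, p5=4, p6=2, p7=0)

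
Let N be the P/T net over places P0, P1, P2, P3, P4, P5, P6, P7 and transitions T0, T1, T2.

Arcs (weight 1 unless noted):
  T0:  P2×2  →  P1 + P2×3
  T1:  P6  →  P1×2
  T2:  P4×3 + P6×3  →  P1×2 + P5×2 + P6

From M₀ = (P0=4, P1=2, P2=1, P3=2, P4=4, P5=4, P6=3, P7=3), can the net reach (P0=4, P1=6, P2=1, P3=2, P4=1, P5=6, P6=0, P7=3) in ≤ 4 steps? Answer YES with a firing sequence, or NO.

YES — reachable via ⟨T2, T1⟩ (2 firings)

step 1: fire T2:  (P0=4, P1=2, P2=1, P3=2, P4=4, P5=4, P6=3, P7=3) → (P0=4, P1=4, P2=1, P3=2, P4=1, P5=6, P6=1, P7=3)
step 2: fire T1:  (P0=4, P1=4, P2=1, P3=2, P4=1, P5=6, P6=1, P7=3) → (P0=4, P1=6, P2=1, P3=2, P4=1, P5=6, P6=0, P7=3)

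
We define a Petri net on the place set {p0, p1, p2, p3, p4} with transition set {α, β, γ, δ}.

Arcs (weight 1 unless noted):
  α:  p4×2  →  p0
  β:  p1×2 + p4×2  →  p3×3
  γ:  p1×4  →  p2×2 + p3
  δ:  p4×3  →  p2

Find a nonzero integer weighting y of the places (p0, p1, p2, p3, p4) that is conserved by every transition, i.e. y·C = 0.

Incidence matrix C (rows=places, cols=transitions):
        α    β    γ    δ
   p0   1    0    0    0
   p1   0   -2   -4    0
   p2   0    0    2    1
   p3   0    3    1    0
   p4  -2   -2    0   -3

Candidate y = [2, 2, 3, 2, 1]; check y·C column-wise:
  col α: 2·1 + 2·0 + 3·0 + 2·0 + 1·-2 = 0
  col β: 2·0 + 2·-2 + 3·0 + 2·3 + 1·-2 = 0
  col γ: 2·0 + 2·-4 + 3·2 + 2·1 + 1·0 = 0
  col δ: 2·0 + 2·0 + 3·1 + 2·0 + 1·-3 = 0

y = (p0:2, p1:2, p2:3, p3:2, p4:1)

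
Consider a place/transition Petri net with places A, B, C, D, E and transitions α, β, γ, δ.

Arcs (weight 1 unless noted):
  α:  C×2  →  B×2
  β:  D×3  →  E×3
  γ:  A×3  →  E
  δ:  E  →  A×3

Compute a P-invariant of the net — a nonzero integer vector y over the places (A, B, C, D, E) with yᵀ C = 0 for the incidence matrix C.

Incidence matrix C (rows=places, cols=transitions):
        α    β    γ    δ
    A   0    0   -3    3
    B   2    0    0    0
    C  -2    0    0    0
    D   0   -3    0    0
    E   0    3    1   -1

Candidate y = [0, 1, 1, 0, 0]; check y·C column-wise:
  col α: 1·2 + 1·-2 = 0
  col β: 1·0 + 1·0 + 0·-3 + 0·3 = 0
  col γ: 0·-3 + 1·0 + 1·0 + 0·1 = 0
  col δ: 0·3 + 1·0 + 1·0 + 0·-1 = 0

y = (A:0, B:1, C:1, D:0, E:0)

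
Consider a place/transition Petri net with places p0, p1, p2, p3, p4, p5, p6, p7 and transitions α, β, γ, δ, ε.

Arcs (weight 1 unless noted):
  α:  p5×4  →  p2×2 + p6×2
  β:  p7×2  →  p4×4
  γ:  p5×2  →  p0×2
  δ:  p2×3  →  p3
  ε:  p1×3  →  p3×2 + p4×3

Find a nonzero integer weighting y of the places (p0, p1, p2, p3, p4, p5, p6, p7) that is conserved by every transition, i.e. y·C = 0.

Incidence matrix C (rows=places, cols=transitions):
        α    β    γ    δ    ε
   p0   0    0    2    0    0
   p1   0    0    0    0   -3
   p2   2    0    0   -3    0
   p3   0    0    0    1    2
   p4   0    4    0    0    3
   p5  -4    0   -2    0    0
   p6   2    0    0    0    0
   p7   0   -2    0    0    0

Candidate y = [1, 4, 2, 6, 0, 1, 0, 0]; check y·C column-wise:
  col α: 1·0 + 4·0 + 2·2 + 6·0 + 1·-4 + 0·2 = 0
  col β: 1·0 + 4·0 + 2·0 + 6·0 + 0·4 + 1·0 + 0·-2 = 0
  col γ: 1·2 + 4·0 + 2·0 + 6·0 + 1·-2 = 0
  col δ: 1·0 + 4·0 + 2·-3 + 6·1 + 1·0 = 0
  col ε: 1·0 + 4·-3 + 2·0 + 6·2 + 0·3 + 1·0 = 0

y = (p0:1, p1:4, p2:2, p3:6, p4:0, p5:1, p6:0, p7:0)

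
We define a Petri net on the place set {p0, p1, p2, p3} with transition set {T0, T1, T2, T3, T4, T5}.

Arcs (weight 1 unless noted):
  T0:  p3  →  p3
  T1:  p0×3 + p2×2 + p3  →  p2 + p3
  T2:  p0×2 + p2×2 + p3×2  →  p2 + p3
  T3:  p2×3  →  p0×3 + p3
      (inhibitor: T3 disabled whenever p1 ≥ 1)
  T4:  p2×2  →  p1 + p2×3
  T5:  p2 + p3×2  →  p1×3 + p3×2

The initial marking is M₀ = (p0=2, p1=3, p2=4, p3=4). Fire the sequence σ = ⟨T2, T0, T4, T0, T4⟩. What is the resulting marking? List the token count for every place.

(p0=0, p1=5, p2=5, p3=3)

step 1: fire T2:  (p0=2, p1=3, p2=4, p3=4) → (p0=0, p1=3, p2=3, p3=3)
step 2: fire T0:  (p0=0, p1=3, p2=3, p3=3) → (p0=0, p1=3, p2=3, p3=3)
step 3: fire T4:  (p0=0, p1=3, p2=3, p3=3) → (p0=0, p1=4, p2=4, p3=3)
step 4: fire T0:  (p0=0, p1=4, p2=4, p3=3) → (p0=0, p1=4, p2=4, p3=3)
step 5: fire T4:  (p0=0, p1=4, p2=4, p3=3) → (p0=0, p1=5, p2=5, p3=3)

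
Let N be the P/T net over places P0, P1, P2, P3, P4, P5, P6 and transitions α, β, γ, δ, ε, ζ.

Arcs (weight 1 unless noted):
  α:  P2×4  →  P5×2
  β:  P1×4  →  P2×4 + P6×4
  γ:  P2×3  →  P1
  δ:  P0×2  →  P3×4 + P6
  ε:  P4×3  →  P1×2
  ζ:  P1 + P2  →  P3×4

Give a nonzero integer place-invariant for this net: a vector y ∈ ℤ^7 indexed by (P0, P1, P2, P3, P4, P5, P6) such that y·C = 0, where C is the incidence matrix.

y = (P0:3, P1:3, P2:1, P3:1, P4:2, P5:2, P6:2)

Incidence matrix C (rows=places, cols=transitions):
        α    β    γ    δ    ε    ζ
   P0   0    0    0   -2    0    0
   P1   0   -4    1    0    2   -1
   P2  -4    4   -3    0    0   -1
   P3   0    0    0    4    0    4
   P4   0    0    0    0   -3    0
   P5   2    0    0    0    0    0
   P6   0    4    0    1    0    0

Candidate y = [3, 3, 1, 1, 2, 2, 2]; check y·C column-wise:
  col α: 3·0 + 3·0 + 1·-4 + 1·0 + 2·0 + 2·2 + 2·0 = 0
  col β: 3·0 + 3·-4 + 1·4 + 1·0 + 2·0 + 2·0 + 2·4 = 0
  col γ: 3·0 + 3·1 + 1·-3 + 1·0 + 2·0 + 2·0 + 2·0 = 0
  col δ: 3·-2 + 3·0 + 1·0 + 1·4 + 2·0 + 2·0 + 2·1 = 0
  col ε: 3·0 + 3·2 + 1·0 + 1·0 + 2·-3 + 2·0 + 2·0 = 0
  col ζ: 3·0 + 3·-1 + 1·-1 + 1·4 + 2·0 + 2·0 + 2·0 = 0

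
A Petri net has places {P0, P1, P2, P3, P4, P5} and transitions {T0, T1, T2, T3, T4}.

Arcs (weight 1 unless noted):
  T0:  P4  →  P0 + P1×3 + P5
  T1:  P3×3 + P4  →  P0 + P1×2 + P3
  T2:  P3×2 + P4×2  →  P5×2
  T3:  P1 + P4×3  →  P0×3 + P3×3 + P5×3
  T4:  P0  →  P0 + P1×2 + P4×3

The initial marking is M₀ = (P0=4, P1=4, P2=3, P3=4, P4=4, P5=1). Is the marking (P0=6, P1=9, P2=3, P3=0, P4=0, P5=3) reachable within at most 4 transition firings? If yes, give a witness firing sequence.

depth 0: 1 marking
depth 1: 6 markings reached so far
depth 2: 18 markings reached so far
depth 3: 36 markings reached so far
depth 4: 65 markings reached so far
target is not among the 65 markings reachable within 4 steps

NO — not reachable within 4 firings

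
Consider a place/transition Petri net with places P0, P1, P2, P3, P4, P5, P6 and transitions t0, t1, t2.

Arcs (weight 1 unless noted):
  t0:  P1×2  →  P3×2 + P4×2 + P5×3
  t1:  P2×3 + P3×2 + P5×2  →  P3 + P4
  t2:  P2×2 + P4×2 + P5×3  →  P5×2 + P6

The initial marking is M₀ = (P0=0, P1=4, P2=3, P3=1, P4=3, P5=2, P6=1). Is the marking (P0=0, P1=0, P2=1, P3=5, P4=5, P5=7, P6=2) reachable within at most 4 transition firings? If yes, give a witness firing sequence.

YES — reachable via ⟨t0, t0, t2⟩ (3 firings)

step 1: fire t0:  (P0=0, P1=4, P2=3, P3=1, P4=3, P5=2, P6=1) → (P0=0, P1=2, P2=3, P3=3, P4=5, P5=5, P6=1)
step 2: fire t0:  (P0=0, P1=2, P2=3, P3=3, P4=5, P5=5, P6=1) → (P0=0, P1=0, P2=3, P3=5, P4=7, P5=8, P6=1)
step 3: fire t2:  (P0=0, P1=0, P2=3, P3=5, P4=7, P5=8, P6=1) → (P0=0, P1=0, P2=1, P3=5, P4=5, P5=7, P6=2)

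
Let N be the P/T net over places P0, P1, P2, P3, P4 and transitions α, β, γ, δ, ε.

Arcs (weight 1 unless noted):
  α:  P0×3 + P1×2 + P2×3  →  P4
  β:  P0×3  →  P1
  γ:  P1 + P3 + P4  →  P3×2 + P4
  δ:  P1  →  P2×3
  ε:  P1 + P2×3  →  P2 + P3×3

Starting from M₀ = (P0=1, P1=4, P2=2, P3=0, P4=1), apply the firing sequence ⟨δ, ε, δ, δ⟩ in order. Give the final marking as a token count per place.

step 1: fire δ:  (P0=1, P1=4, P2=2, P3=0, P4=1) → (P0=1, P1=3, P2=5, P3=0, P4=1)
step 2: fire ε:  (P0=1, P1=3, P2=5, P3=0, P4=1) → (P0=1, P1=2, P2=3, P3=3, P4=1)
step 3: fire δ:  (P0=1, P1=2, P2=3, P3=3, P4=1) → (P0=1, P1=1, P2=6, P3=3, P4=1)
step 4: fire δ:  (P0=1, P1=1, P2=6, P3=3, P4=1) → (P0=1, P1=0, P2=9, P3=3, P4=1)

(P0=1, P1=0, P2=9, P3=3, P4=1)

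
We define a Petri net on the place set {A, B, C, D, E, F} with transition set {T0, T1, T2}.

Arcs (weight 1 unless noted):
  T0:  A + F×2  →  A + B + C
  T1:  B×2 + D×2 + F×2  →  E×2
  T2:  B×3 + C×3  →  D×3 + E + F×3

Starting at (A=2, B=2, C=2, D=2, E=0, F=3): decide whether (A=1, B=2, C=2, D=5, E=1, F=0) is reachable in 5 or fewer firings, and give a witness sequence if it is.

depth 0: 1 marking
depth 1: 3 markings reached so far
depth 2: 4 markings reached so far
depth 3: 5 markings reached so far
depth 4: 6 markings reached so far
depth 5: 6 markings reached so far
(frontier empty at depth 5; search complete)
target is not among the 6 markings reachable within 5 steps

NO — not reachable within 5 firings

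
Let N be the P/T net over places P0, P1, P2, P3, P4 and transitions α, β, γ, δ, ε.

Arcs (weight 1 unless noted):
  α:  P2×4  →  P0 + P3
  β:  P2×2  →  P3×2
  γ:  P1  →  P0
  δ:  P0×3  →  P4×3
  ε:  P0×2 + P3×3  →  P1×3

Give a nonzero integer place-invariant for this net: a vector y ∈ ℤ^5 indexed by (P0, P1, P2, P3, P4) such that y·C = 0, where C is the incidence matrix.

y = (P0:3, P1:3, P2:1, P3:1, P4:3)

Incidence matrix C (rows=places, cols=transitions):
        α    β    γ    δ    ε
   P0   1    0    1   -3   -2
   P1   0    0   -1    0    3
   P2  -4   -2    0    0    0
   P3   1    2    0    0   -3
   P4   0    0    0    3    0

Candidate y = [3, 3, 1, 1, 3]; check y·C column-wise:
  col α: 3·1 + 3·0 + 1·-4 + 1·1 + 3·0 = 0
  col β: 3·0 + 3·0 + 1·-2 + 1·2 + 3·0 = 0
  col γ: 3·1 + 3·-1 + 1·0 + 1·0 + 3·0 = 0
  col δ: 3·-3 + 3·0 + 1·0 + 1·0 + 3·3 = 0
  col ε: 3·-2 + 3·3 + 1·0 + 1·-3 + 3·0 = 0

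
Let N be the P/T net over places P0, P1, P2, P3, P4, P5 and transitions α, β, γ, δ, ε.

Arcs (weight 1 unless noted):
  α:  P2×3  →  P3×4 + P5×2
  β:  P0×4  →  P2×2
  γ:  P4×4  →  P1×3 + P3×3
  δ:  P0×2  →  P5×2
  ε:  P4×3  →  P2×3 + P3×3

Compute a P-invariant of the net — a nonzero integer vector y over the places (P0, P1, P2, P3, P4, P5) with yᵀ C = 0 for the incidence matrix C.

Incidence matrix C (rows=places, cols=transitions):
        α    β    γ    δ    ε
   P0   0   -4    0   -2    0
   P1   0    0    3    0    0
   P2  -3    2    0    0    3
   P3   4    0    3    0    3
   P4   0    0   -4    0   -3
   P5   2    0    0    2    0

Candidate y = [1, 3, 2, 1, 3, 1]; check y·C column-wise:
  col α: 1·0 + 3·0 + 2·-3 + 1·4 + 3·0 + 1·2 = 0
  col β: 1·-4 + 3·0 + 2·2 + 1·0 + 3·0 + 1·0 = 0
  col γ: 1·0 + 3·3 + 2·0 + 1·3 + 3·-4 + 1·0 = 0
  col δ: 1·-2 + 3·0 + 2·0 + 1·0 + 3·0 + 1·2 = 0
  col ε: 1·0 + 3·0 + 2·3 + 1·3 + 3·-3 + 1·0 = 0

y = (P0:1, P1:3, P2:2, P3:1, P4:3, P5:1)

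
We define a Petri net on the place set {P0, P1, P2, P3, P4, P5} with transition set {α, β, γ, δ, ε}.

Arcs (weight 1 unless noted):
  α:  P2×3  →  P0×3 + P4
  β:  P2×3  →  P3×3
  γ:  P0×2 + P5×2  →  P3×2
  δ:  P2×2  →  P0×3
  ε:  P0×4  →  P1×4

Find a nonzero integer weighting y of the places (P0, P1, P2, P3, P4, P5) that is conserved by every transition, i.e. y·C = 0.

y = (P0:2, P1:2, P2:3, P3:3, P4:3, P5:1)

Incidence matrix C (rows=places, cols=transitions):
        α    β    γ    δ    ε
   P0   3    0   -2    3   -4
   P1   0    0    0    0    4
   P2  -3   -3    0   -2    0
   P3   0    3    2    0    0
   P4   1    0    0    0    0
   P5   0    0   -2    0    0

Candidate y = [2, 2, 3, 3, 3, 1]; check y·C column-wise:
  col α: 2·3 + 2·0 + 3·-3 + 3·0 + 3·1 + 1·0 = 0
  col β: 2·0 + 2·0 + 3·-3 + 3·3 + 3·0 + 1·0 = 0
  col γ: 2·-2 + 2·0 + 3·0 + 3·2 + 3·0 + 1·-2 = 0
  col δ: 2·3 + 2·0 + 3·-2 + 3·0 + 3·0 + 1·0 = 0
  col ε: 2·-4 + 2·4 + 3·0 + 3·0 + 3·0 + 1·0 = 0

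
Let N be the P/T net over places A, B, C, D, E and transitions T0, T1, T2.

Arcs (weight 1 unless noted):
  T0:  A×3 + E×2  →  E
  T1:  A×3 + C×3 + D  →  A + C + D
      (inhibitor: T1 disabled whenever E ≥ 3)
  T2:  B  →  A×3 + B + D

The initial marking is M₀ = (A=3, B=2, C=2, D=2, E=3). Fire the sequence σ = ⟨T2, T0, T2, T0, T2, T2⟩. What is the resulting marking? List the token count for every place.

(A=9, B=2, C=2, D=6, E=1)

step 1: fire T2:  (A=3, B=2, C=2, D=2, E=3) → (A=6, B=2, C=2, D=3, E=3)
step 2: fire T0:  (A=6, B=2, C=2, D=3, E=3) → (A=3, B=2, C=2, D=3, E=2)
step 3: fire T2:  (A=3, B=2, C=2, D=3, E=2) → (A=6, B=2, C=2, D=4, E=2)
step 4: fire T0:  (A=6, B=2, C=2, D=4, E=2) → (A=3, B=2, C=2, D=4, E=1)
step 5: fire T2:  (A=3, B=2, C=2, D=4, E=1) → (A=6, B=2, C=2, D=5, E=1)
step 6: fire T2:  (A=6, B=2, C=2, D=5, E=1) → (A=9, B=2, C=2, D=6, E=1)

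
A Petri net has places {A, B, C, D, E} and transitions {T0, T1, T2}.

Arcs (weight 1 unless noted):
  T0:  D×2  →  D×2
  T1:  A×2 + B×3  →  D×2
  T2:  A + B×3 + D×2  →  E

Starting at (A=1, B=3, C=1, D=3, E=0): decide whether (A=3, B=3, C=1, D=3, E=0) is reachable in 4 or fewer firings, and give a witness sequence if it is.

depth 0: 1 marking
depth 1: 2 markings reached so far
depth 2: 2 markings reached so far
(frontier empty at depth 2; search complete)
target is not among the 2 markings reachable within 4 steps

NO — not reachable within 4 firings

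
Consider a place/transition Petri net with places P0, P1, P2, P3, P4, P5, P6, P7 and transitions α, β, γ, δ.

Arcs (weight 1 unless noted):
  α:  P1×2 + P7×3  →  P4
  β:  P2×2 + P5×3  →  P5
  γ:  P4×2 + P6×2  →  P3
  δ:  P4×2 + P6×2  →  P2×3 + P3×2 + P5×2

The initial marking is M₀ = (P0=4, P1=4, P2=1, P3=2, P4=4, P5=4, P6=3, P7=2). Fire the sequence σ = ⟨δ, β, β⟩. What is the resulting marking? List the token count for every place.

step 1: fire δ:  (P0=4, P1=4, P2=1, P3=2, P4=4, P5=4, P6=3, P7=2) → (P0=4, P1=4, P2=4, P3=4, P4=2, P5=6, P6=1, P7=2)
step 2: fire β:  (P0=4, P1=4, P2=4, P3=4, P4=2, P5=6, P6=1, P7=2) → (P0=4, P1=4, P2=2, P3=4, P4=2, P5=4, P6=1, P7=2)
step 3: fire β:  (P0=4, P1=4, P2=2, P3=4, P4=2, P5=4, P6=1, P7=2) → (P0=4, P1=4, P2=0, P3=4, P4=2, P5=2, P6=1, P7=2)

(P0=4, P1=4, P2=0, P3=4, P4=2, P5=2, P6=1, P7=2)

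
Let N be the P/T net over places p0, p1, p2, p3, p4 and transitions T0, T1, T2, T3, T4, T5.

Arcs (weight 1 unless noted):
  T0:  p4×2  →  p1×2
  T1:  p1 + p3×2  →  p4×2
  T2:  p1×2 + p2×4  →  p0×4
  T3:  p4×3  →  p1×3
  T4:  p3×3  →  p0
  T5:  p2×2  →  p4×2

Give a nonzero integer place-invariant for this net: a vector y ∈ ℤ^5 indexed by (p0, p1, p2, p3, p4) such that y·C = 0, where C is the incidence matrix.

Incidence matrix C (rows=places, cols=transitions):
       T0   T1   T2   T3   T4   T5
   p0   0    0    4    0    1    0
   p1   2   -1   -2    3    0    0
   p2   0    0   -4    0    0   -2
   p3   0   -2    0    0   -3    0
   p4  -2    2    0   -3    0    2

Candidate y = [3, 2, 2, 1, 2]; check y·C column-wise:
  col T0: 3·0 + 2·2 + 2·0 + 1·0 + 2·-2 = 0
  col T1: 3·0 + 2·-1 + 2·0 + 1·-2 + 2·2 = 0
  col T2: 3·4 + 2·-2 + 2·-4 + 1·0 + 2·0 = 0
  col T3: 3·0 + 2·3 + 2·0 + 1·0 + 2·-3 = 0
  col T4: 3·1 + 2·0 + 2·0 + 1·-3 + 2·0 = 0
  col T5: 3·0 + 2·0 + 2·-2 + 1·0 + 2·2 = 0

y = (p0:3, p1:2, p2:2, p3:1, p4:2)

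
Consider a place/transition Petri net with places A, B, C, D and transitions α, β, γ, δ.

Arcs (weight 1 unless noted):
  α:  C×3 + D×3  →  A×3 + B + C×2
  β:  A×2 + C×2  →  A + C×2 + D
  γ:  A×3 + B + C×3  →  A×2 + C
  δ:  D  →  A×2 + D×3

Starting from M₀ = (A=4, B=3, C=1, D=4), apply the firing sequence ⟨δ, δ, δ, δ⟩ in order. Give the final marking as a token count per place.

(A=12, B=3, C=1, D=12)

step 1: fire δ:  (A=4, B=3, C=1, D=4) → (A=6, B=3, C=1, D=6)
step 2: fire δ:  (A=6, B=3, C=1, D=6) → (A=8, B=3, C=1, D=8)
step 3: fire δ:  (A=8, B=3, C=1, D=8) → (A=10, B=3, C=1, D=10)
step 4: fire δ:  (A=10, B=3, C=1, D=10) → (A=12, B=3, C=1, D=12)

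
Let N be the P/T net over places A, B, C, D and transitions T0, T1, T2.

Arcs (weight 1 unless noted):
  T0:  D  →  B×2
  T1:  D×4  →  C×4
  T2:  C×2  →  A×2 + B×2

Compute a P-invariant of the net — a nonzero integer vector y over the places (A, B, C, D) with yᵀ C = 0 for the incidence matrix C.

Incidence matrix C (rows=places, cols=transitions):
       T0   T1   T2
    A   0    0    2
    B   2    0    2
    C   0    4   -2
    D  -1   -4    0

Candidate y = [1, 1, 2, 2]; check y·C column-wise:
  col T0: 1·0 + 1·2 + 2·0 + 2·-1 = 0
  col T1: 1·0 + 1·0 + 2·4 + 2·-4 = 0
  col T2: 1·2 + 1·2 + 2·-2 + 2·0 = 0

y = (A:1, B:1, C:2, D:2)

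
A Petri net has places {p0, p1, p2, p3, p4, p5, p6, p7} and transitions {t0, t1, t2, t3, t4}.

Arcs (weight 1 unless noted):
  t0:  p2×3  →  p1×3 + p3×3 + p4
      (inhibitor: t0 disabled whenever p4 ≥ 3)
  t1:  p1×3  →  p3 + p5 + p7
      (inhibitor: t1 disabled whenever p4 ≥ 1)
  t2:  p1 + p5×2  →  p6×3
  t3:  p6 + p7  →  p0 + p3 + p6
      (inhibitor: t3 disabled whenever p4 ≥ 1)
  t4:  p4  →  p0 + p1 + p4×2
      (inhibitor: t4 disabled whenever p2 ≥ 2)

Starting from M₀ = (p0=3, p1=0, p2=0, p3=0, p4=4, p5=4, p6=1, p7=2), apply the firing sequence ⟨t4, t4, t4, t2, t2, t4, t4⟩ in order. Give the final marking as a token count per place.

(p0=8, p1=3, p2=0, p3=0, p4=9, p5=0, p6=7, p7=2)

step 1: fire t4:  (p0=3, p1=0, p2=0, p3=0, p4=4, p5=4, p6=1, p7=2) → (p0=4, p1=1, p2=0, p3=0, p4=5, p5=4, p6=1, p7=2)
step 2: fire t4:  (p0=4, p1=1, p2=0, p3=0, p4=5, p5=4, p6=1, p7=2) → (p0=5, p1=2, p2=0, p3=0, p4=6, p5=4, p6=1, p7=2)
step 3: fire t4:  (p0=5, p1=2, p2=0, p3=0, p4=6, p5=4, p6=1, p7=2) → (p0=6, p1=3, p2=0, p3=0, p4=7, p5=4, p6=1, p7=2)
step 4: fire t2:  (p0=6, p1=3, p2=0, p3=0, p4=7, p5=4, p6=1, p7=2) → (p0=6, p1=2, p2=0, p3=0, p4=7, p5=2, p6=4, p7=2)
step 5: fire t2:  (p0=6, p1=2, p2=0, p3=0, p4=7, p5=2, p6=4, p7=2) → (p0=6, p1=1, p2=0, p3=0, p4=7, p5=0, p6=7, p7=2)
step 6: fire t4:  (p0=6, p1=1, p2=0, p3=0, p4=7, p5=0, p6=7, p7=2) → (p0=7, p1=2, p2=0, p3=0, p4=8, p5=0, p6=7, p7=2)
step 7: fire t4:  (p0=7, p1=2, p2=0, p3=0, p4=8, p5=0, p6=7, p7=2) → (p0=8, p1=3, p2=0, p3=0, p4=9, p5=0, p6=7, p7=2)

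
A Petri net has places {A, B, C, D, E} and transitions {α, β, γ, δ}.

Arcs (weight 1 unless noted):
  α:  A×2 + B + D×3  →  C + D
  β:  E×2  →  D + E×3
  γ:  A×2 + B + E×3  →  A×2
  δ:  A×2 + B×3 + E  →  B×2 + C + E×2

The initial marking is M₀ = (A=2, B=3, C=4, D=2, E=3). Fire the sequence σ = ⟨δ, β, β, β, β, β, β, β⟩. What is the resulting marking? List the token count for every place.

(A=0, B=2, C=5, D=9, E=11)

step 1: fire δ:  (A=2, B=3, C=4, D=2, E=3) → (A=0, B=2, C=5, D=2, E=4)
step 2: fire β:  (A=0, B=2, C=5, D=2, E=4) → (A=0, B=2, C=5, D=3, E=5)
step 3: fire β:  (A=0, B=2, C=5, D=3, E=5) → (A=0, B=2, C=5, D=4, E=6)
step 4: fire β:  (A=0, B=2, C=5, D=4, E=6) → (A=0, B=2, C=5, D=5, E=7)
step 5: fire β:  (A=0, B=2, C=5, D=5, E=7) → (A=0, B=2, C=5, D=6, E=8)
step 6: fire β:  (A=0, B=2, C=5, D=6, E=8) → (A=0, B=2, C=5, D=7, E=9)
step 7: fire β:  (A=0, B=2, C=5, D=7, E=9) → (A=0, B=2, C=5, D=8, E=10)
step 8: fire β:  (A=0, B=2, C=5, D=8, E=10) → (A=0, B=2, C=5, D=9, E=11)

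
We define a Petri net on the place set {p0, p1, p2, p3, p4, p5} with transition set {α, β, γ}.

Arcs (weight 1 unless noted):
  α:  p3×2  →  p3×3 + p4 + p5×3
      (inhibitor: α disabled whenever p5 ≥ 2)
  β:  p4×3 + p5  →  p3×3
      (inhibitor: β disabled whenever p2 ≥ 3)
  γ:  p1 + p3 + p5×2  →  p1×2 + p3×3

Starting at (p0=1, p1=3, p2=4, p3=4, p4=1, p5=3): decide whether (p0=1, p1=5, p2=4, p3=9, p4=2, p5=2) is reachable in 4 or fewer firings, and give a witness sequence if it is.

YES — reachable via ⟨γ, α, γ⟩ (3 firings)

step 1: fire γ:  (p0=1, p1=3, p2=4, p3=4, p4=1, p5=3) → (p0=1, p1=4, p2=4, p3=6, p4=1, p5=1)
step 2: fire α:  (p0=1, p1=4, p2=4, p3=6, p4=1, p5=1) → (p0=1, p1=4, p2=4, p3=7, p4=2, p5=4)
step 3: fire γ:  (p0=1, p1=4, p2=4, p3=7, p4=2, p5=4) → (p0=1, p1=5, p2=4, p3=9, p4=2, p5=2)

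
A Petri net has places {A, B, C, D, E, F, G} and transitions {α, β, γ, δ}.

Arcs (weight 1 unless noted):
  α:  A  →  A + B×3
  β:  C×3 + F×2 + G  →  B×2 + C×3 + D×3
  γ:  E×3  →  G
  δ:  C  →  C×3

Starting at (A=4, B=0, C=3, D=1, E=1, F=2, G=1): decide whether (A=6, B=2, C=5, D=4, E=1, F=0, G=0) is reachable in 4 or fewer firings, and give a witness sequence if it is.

depth 0: 1 marking
depth 1: 4 markings reached so far
depth 2: 9 markings reached so far
depth 3: 16 markings reached so far
depth 4: 25 markings reached so far
target is not among the 25 markings reachable within 4 steps

NO — not reachable within 4 firings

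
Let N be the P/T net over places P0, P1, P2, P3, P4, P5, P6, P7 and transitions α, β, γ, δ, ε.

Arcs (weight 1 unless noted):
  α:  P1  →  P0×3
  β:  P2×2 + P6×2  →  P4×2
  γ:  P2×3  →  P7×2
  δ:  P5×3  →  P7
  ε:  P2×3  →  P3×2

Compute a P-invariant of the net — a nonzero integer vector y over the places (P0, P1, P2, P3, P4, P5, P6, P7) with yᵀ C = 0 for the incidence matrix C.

Incidence matrix C (rows=places, cols=transitions):
        α    β    γ    δ    ε
   P0   3    0    0    0    0
   P1  -1    0    0    0    0
   P2   0   -2   -3    0   -3
   P3   0    0    0    0    2
   P4   0    2    0    0    0
   P5   0    0    0   -3    0
   P6   0   -2    0    0    0
   P7   0    0    2    1    0

Candidate y = [1, 3, 0, 0, 0, 0, 0, 0]; check y·C column-wise:
  col α: 1·3 + 3·-1 = 0
  col β: 1·0 + 3·0 + 0·-2 + 0·2 + 0·-2 = 0
  col γ: 1·0 + 3·0 + 0·-3 + 0·2 = 0
  col δ: 1·0 + 3·0 + 0·-3 + 0·1 = 0
  col ε: 1·0 + 3·0 + 0·-3 + 0·2 = 0

y = (P0:1, P1:3, P2:0, P3:0, P4:0, P5:0, P6:0, P7:0)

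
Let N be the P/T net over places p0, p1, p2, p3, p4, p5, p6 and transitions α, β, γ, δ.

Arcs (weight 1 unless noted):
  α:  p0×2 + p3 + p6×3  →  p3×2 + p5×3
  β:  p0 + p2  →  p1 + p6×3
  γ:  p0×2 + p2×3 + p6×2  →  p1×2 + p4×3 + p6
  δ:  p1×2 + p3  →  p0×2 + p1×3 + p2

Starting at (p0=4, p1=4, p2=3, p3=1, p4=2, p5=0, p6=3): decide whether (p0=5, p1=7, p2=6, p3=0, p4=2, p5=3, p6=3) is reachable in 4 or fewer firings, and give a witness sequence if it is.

depth 0: 1 marking
depth 1: 5 markings reached so far
depth 2: 10 markings reached so far
depth 3: 16 markings reached so far
depth 4: 21 markings reached so far
target is not among the 21 markings reachable within 4 steps

NO — not reachable within 4 firings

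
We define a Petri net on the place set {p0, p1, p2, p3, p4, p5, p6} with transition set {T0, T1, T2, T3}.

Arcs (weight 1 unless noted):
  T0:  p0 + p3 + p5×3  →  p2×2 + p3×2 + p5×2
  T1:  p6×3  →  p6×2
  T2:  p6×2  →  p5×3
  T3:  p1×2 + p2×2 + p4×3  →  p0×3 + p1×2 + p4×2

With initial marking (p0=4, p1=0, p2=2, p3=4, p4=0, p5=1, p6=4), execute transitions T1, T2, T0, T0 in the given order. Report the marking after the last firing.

(p0=2, p1=0, p2=6, p3=6, p4=0, p5=2, p6=1)

step 1: fire T1:  (p0=4, p1=0, p2=2, p3=4, p4=0, p5=1, p6=4) → (p0=4, p1=0, p2=2, p3=4, p4=0, p5=1, p6=3)
step 2: fire T2:  (p0=4, p1=0, p2=2, p3=4, p4=0, p5=1, p6=3) → (p0=4, p1=0, p2=2, p3=4, p4=0, p5=4, p6=1)
step 3: fire T0:  (p0=4, p1=0, p2=2, p3=4, p4=0, p5=4, p6=1) → (p0=3, p1=0, p2=4, p3=5, p4=0, p5=3, p6=1)
step 4: fire T0:  (p0=3, p1=0, p2=4, p3=5, p4=0, p5=3, p6=1) → (p0=2, p1=0, p2=6, p3=6, p4=0, p5=2, p6=1)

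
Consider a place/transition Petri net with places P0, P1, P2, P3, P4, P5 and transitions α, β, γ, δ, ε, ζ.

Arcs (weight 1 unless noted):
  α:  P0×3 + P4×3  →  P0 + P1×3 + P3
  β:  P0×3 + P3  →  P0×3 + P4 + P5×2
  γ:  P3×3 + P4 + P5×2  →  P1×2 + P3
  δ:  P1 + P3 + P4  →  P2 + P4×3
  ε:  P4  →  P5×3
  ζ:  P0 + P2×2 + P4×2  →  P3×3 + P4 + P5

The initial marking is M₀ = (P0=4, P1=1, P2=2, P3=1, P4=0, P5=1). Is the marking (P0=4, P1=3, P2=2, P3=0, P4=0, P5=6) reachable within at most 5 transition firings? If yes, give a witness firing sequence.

depth 0: 1 marking
depth 1: 2 markings reached so far
depth 2: 3 markings reached so far
depth 3: 3 markings reached so far
(frontier empty at depth 3; search complete)
target is not among the 3 markings reachable within 5 steps

NO — not reachable within 5 firings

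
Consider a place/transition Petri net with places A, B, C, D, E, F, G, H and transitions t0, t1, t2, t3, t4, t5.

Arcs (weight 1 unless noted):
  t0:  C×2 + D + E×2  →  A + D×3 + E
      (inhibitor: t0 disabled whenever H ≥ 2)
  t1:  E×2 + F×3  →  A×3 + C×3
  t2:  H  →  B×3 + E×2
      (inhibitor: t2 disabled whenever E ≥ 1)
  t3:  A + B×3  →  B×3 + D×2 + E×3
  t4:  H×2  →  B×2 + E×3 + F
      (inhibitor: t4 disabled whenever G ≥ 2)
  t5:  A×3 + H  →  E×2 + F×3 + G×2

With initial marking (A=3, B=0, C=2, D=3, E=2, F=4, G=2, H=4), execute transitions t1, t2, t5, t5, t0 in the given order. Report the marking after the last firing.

(A=1, B=3, C=3, D=5, E=5, F=7, G=6, H=1)

step 1: fire t1:  (A=3, B=0, C=2, D=3, E=2, F=4, G=2, H=4) → (A=6, B=0, C=5, D=3, E=0, F=1, G=2, H=4)
step 2: fire t2:  (A=6, B=0, C=5, D=3, E=0, F=1, G=2, H=4) → (A=6, B=3, C=5, D=3, E=2, F=1, G=2, H=3)
step 3: fire t5:  (A=6, B=3, C=5, D=3, E=2, F=1, G=2, H=3) → (A=3, B=3, C=5, D=3, E=4, F=4, G=4, H=2)
step 4: fire t5:  (A=3, B=3, C=5, D=3, E=4, F=4, G=4, H=2) → (A=0, B=3, C=5, D=3, E=6, F=7, G=6, H=1)
step 5: fire t0:  (A=0, B=3, C=5, D=3, E=6, F=7, G=6, H=1) → (A=1, B=3, C=3, D=5, E=5, F=7, G=6, H=1)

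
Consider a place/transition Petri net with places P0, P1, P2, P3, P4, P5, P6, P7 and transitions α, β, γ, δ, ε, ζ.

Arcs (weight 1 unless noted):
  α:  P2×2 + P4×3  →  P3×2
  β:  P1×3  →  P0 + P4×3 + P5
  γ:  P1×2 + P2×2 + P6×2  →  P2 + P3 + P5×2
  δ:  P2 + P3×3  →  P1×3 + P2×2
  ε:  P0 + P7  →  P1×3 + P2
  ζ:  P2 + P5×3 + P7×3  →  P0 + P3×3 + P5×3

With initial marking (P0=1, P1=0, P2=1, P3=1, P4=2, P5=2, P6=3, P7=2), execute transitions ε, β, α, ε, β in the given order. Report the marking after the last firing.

step 1: fire ε:  (P0=1, P1=0, P2=1, P3=1, P4=2, P5=2, P6=3, P7=2) → (P0=0, P1=3, P2=2, P3=1, P4=2, P5=2, P6=3, P7=1)
step 2: fire β:  (P0=0, P1=3, P2=2, P3=1, P4=2, P5=2, P6=3, P7=1) → (P0=1, P1=0, P2=2, P3=1, P4=5, P5=3, P6=3, P7=1)
step 3: fire α:  (P0=1, P1=0, P2=2, P3=1, P4=5, P5=3, P6=3, P7=1) → (P0=1, P1=0, P2=0, P3=3, P4=2, P5=3, P6=3, P7=1)
step 4: fire ε:  (P0=1, P1=0, P2=0, P3=3, P4=2, P5=3, P6=3, P7=1) → (P0=0, P1=3, P2=1, P3=3, P4=2, P5=3, P6=3, P7=0)
step 5: fire β:  (P0=0, P1=3, P2=1, P3=3, P4=2, P5=3, P6=3, P7=0) → (P0=1, P1=0, P2=1, P3=3, P4=5, P5=4, P6=3, P7=0)

(P0=1, P1=0, P2=1, P3=3, P4=5, P5=4, P6=3, P7=0)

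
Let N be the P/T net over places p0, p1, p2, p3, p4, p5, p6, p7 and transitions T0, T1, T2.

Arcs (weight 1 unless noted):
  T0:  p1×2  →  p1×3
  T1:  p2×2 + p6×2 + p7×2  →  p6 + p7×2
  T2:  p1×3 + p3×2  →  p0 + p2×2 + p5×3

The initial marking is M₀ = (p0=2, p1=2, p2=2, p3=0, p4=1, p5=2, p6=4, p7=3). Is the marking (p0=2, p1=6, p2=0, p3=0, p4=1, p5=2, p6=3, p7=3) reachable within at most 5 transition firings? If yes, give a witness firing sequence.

step 1: fire T0:  (p0=2, p1=2, p2=2, p3=0, p4=1, p5=2, p6=4, p7=3) → (p0=2, p1=3, p2=2, p3=0, p4=1, p5=2, p6=4, p7=3)
step 2: fire T0:  (p0=2, p1=3, p2=2, p3=0, p4=1, p5=2, p6=4, p7=3) → (p0=2, p1=4, p2=2, p3=0, p4=1, p5=2, p6=4, p7=3)
step 3: fire T0:  (p0=2, p1=4, p2=2, p3=0, p4=1, p5=2, p6=4, p7=3) → (p0=2, p1=5, p2=2, p3=0, p4=1, p5=2, p6=4, p7=3)
step 4: fire T0:  (p0=2, p1=5, p2=2, p3=0, p4=1, p5=2, p6=4, p7=3) → (p0=2, p1=6, p2=2, p3=0, p4=1, p5=2, p6=4, p7=3)
step 5: fire T1:  (p0=2, p1=6, p2=2, p3=0, p4=1, p5=2, p6=4, p7=3) → (p0=2, p1=6, p2=0, p3=0, p4=1, p5=2, p6=3, p7=3)

YES — reachable via ⟨T0, T0, T0, T0, T1⟩ (5 firings)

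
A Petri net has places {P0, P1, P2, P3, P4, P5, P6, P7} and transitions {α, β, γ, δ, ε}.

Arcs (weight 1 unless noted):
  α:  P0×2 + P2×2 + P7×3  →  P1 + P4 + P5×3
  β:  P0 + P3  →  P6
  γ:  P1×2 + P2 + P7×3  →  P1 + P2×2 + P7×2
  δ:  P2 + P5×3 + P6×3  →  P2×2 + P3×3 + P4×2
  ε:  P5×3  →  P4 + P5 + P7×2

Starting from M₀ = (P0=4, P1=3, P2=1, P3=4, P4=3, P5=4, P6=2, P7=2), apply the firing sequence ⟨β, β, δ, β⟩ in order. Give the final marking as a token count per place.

step 1: fire β:  (P0=4, P1=3, P2=1, P3=4, P4=3, P5=4, P6=2, P7=2) → (P0=3, P1=3, P2=1, P3=3, P4=3, P5=4, P6=3, P7=2)
step 2: fire β:  (P0=3, P1=3, P2=1, P3=3, P4=3, P5=4, P6=3, P7=2) → (P0=2, P1=3, P2=1, P3=2, P4=3, P5=4, P6=4, P7=2)
step 3: fire δ:  (P0=2, P1=3, P2=1, P3=2, P4=3, P5=4, P6=4, P7=2) → (P0=2, P1=3, P2=2, P3=5, P4=5, P5=1, P6=1, P7=2)
step 4: fire β:  (P0=2, P1=3, P2=2, P3=5, P4=5, P5=1, P6=1, P7=2) → (P0=1, P1=3, P2=2, P3=4, P4=5, P5=1, P6=2, P7=2)

(P0=1, P1=3, P2=2, P3=4, P4=5, P5=1, P6=2, P7=2)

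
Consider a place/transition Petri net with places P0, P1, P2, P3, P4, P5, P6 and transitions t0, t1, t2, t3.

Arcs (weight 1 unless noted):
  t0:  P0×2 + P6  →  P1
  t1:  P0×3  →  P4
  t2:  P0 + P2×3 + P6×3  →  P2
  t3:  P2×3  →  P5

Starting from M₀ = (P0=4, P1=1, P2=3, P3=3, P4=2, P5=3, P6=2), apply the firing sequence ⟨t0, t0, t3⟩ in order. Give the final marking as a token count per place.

(P0=0, P1=3, P2=0, P3=3, P4=2, P5=4, P6=0)

step 1: fire t0:  (P0=4, P1=1, P2=3, P3=3, P4=2, P5=3, P6=2) → (P0=2, P1=2, P2=3, P3=3, P4=2, P5=3, P6=1)
step 2: fire t0:  (P0=2, P1=2, P2=3, P3=3, P4=2, P5=3, P6=1) → (P0=0, P1=3, P2=3, P3=3, P4=2, P5=3, P6=0)
step 3: fire t3:  (P0=0, P1=3, P2=3, P3=3, P4=2, P5=3, P6=0) → (P0=0, P1=3, P2=0, P3=3, P4=2, P5=4, P6=0)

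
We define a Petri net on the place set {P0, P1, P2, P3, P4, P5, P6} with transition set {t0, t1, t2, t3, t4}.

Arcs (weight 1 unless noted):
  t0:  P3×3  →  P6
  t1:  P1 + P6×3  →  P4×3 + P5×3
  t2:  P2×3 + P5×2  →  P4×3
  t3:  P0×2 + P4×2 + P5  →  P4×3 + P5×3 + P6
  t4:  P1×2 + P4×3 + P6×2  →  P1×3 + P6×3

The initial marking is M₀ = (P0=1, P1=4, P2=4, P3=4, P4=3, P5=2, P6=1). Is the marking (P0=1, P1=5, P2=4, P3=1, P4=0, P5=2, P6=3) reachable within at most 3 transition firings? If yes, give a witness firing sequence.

step 1: fire t0:  (P0=1, P1=4, P2=4, P3=4, P4=3, P5=2, P6=1) → (P0=1, P1=4, P2=4, P3=1, P4=3, P5=2, P6=2)
step 2: fire t4:  (P0=1, P1=4, P2=4, P3=1, P4=3, P5=2, P6=2) → (P0=1, P1=5, P2=4, P3=1, P4=0, P5=2, P6=3)

YES — reachable via ⟨t0, t4⟩ (2 firings)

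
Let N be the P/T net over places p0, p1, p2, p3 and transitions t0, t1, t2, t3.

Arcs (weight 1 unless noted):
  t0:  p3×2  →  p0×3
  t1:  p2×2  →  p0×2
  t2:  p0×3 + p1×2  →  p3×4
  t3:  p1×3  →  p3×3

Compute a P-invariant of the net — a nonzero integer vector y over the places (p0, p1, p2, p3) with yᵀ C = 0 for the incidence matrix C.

y = (p0:2, p1:3, p2:2, p3:3)

Incidence matrix C (rows=places, cols=transitions):
       t0   t1   t2   t3
   p0   3    2   -3    0
   p1   0    0   -2   -3
   p2   0   -2    0    0
   p3  -2    0    4    3

Candidate y = [2, 3, 2, 3]; check y·C column-wise:
  col t0: 2·3 + 3·0 + 2·0 + 3·-2 = 0
  col t1: 2·2 + 3·0 + 2·-2 + 3·0 = 0
  col t2: 2·-3 + 3·-2 + 2·0 + 3·4 = 0
  col t3: 2·0 + 3·-3 + 2·0 + 3·3 = 0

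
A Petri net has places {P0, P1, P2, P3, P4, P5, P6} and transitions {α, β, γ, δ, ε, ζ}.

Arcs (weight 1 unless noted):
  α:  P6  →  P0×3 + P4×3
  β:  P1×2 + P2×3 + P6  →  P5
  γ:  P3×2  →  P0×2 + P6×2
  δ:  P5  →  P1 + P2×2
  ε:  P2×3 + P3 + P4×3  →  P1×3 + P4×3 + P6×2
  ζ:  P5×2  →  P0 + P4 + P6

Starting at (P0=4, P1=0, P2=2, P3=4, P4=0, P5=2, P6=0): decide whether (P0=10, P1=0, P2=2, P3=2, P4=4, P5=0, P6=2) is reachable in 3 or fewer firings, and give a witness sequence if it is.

step 1: fire γ:  (P0=4, P1=0, P2=2, P3=4, P4=0, P5=2, P6=0) → (P0=6, P1=0, P2=2, P3=2, P4=0, P5=2, P6=2)
step 2: fire α:  (P0=6, P1=0, P2=2, P3=2, P4=0, P5=2, P6=2) → (P0=9, P1=0, P2=2, P3=2, P4=3, P5=2, P6=1)
step 3: fire ζ:  (P0=9, P1=0, P2=2, P3=2, P4=3, P5=2, P6=1) → (P0=10, P1=0, P2=2, P3=2, P4=4, P5=0, P6=2)

YES — reachable via ⟨γ, α, ζ⟩ (3 firings)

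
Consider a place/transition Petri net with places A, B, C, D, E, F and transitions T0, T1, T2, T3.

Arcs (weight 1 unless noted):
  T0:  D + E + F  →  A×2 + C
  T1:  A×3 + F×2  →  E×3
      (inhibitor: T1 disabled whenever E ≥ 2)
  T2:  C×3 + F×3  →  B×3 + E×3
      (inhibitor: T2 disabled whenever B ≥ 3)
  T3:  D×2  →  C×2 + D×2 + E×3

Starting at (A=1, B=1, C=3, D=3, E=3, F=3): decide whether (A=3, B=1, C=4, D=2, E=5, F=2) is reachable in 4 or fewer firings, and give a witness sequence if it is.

NO — not reachable within 4 firings

depth 0: 1 marking
depth 1: 4 markings reached so far
depth 2: 8 markings reached so far
depth 3: 13 markings reached so far
depth 4: 18 markings reached so far
target is not among the 18 markings reachable within 4 steps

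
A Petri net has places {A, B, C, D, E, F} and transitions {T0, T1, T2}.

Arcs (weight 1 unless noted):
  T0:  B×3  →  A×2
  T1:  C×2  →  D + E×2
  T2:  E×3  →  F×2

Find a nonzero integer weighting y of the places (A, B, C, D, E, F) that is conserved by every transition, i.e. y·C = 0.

y = (A:3, B:2, C:0, D:0, E:0, F:0)

Incidence matrix C (rows=places, cols=transitions):
       T0   T1   T2
    A   2    0    0
    B  -3    0    0
    C   0   -2    0
    D   0    1    0
    E   0    2   -3
    F   0    0    2

Candidate y = [3, 2, 0, 0, 0, 0]; check y·C column-wise:
  col T0: 3·2 + 2·-3 = 0
  col T1: 3·0 + 2·0 + 0·-2 + 0·1 + 0·2 = 0
  col T2: 3·0 + 2·0 + 0·-3 + 0·2 = 0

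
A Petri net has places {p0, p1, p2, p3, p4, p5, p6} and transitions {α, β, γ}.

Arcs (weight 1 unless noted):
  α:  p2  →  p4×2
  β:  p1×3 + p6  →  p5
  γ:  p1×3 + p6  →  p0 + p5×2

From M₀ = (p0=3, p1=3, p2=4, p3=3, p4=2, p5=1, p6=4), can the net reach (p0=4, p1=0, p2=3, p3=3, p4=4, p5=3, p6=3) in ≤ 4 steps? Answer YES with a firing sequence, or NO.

step 1: fire α:  (p0=3, p1=3, p2=4, p3=3, p4=2, p5=1, p6=4) → (p0=3, p1=3, p2=3, p3=3, p4=4, p5=1, p6=4)
step 2: fire γ:  (p0=3, p1=3, p2=3, p3=3, p4=4, p5=1, p6=4) → (p0=4, p1=0, p2=3, p3=3, p4=4, p5=3, p6=3)

YES — reachable via ⟨α, γ⟩ (2 firings)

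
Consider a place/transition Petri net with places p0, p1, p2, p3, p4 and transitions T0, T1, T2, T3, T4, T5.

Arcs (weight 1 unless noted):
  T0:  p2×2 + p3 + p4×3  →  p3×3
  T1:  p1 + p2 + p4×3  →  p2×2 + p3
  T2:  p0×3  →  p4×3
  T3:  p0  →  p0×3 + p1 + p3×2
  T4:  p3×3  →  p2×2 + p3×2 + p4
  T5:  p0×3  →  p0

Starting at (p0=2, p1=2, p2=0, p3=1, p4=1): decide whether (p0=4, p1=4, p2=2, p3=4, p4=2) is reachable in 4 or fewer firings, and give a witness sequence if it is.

step 1: fire T3:  (p0=2, p1=2, p2=0, p3=1, p4=1) → (p0=4, p1=3, p2=0, p3=3, p4=1)
step 2: fire T3:  (p0=4, p1=3, p2=0, p3=3, p4=1) → (p0=6, p1=4, p2=0, p3=5, p4=1)
step 3: fire T4:  (p0=6, p1=4, p2=0, p3=5, p4=1) → (p0=6, p1=4, p2=2, p3=4, p4=2)
step 4: fire T5:  (p0=6, p1=4, p2=2, p3=4, p4=2) → (p0=4, p1=4, p2=2, p3=4, p4=2)

YES — reachable via ⟨T3, T3, T4, T5⟩ (4 firings)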